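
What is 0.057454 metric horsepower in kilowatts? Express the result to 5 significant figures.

0.042257 kilowatts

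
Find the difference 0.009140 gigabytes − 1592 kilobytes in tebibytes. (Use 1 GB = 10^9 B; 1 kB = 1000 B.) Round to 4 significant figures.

6.865 × 10^-6 TiB

0.009140 GB = 8.31278 × 10^-6 TiB and 1592 kB = 1.44792 × 10^-6 TiB.
8.31278 × 10^-6 − 1.44792 × 10^-6 ≈ 6.865 × 10^-6 TiB.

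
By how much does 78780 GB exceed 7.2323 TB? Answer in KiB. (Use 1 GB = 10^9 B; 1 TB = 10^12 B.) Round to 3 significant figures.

6.99 × 10^10 KiB

78780 GB = 7.69336 × 10^10 KiB and 7.2323 TB = 7.06279 × 10^9 KiB.
7.69336 × 10^10 − 7.06279 × 10^9 ≈ 6.99 × 10^10 KiB.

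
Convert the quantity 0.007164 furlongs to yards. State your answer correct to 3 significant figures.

1 furlong = 220.000 yd.
Then 0.007164 × 220.000 ≈ 1.58 yd.

1.58 yd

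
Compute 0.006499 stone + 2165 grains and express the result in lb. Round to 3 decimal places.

0.400 lb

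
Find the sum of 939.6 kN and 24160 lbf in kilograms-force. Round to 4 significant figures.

106800 kilograms-force

939.6 kN = 95812.5 kgf and 24160 lbf = 10958.8 kgf.
95812.5 + 10958.8 ≈ 106800 kgf.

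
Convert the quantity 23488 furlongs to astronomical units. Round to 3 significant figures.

3.16e-5 astronomical units

1 furlong = 1.34473e-9 au.
Thus 23488 × 1.34473e-9 ≈ 3.16e-5 au.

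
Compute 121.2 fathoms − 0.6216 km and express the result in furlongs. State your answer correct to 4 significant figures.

121.2 fathom = 1.10182 furlong and 0.6216 km = 3.08995 furlong.
1.10182 − 3.08995 ≈ -1.988 furlong.

-1.988 furlongs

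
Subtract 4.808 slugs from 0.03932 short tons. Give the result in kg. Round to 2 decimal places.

-34.50 kg

0.03932 short ton = 35.6705 kg and 4.808 slug = 70.1675 kg.
35.6705 − 70.1675 ≈ -34.50 kg.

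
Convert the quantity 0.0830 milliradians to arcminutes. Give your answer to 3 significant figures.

1 mrad = 3.43775 arcmin.
So 0.0830 × 3.43775 ≈ 0.285 arcmin.

0.285 arcmin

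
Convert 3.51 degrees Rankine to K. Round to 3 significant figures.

1.95 kelvins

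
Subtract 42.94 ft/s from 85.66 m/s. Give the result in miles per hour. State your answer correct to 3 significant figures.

162 mph

85.66 m/s = 191.616 mph and 42.94 ft/s = 29.2773 mph.
191.616 − 29.2773 ≈ 162 mph.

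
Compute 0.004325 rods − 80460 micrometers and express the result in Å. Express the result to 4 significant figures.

0.004325 rod = 2.17513 × 10^8 Å and 80460 μm = 8.04600 × 10^8 Å.
2.17513 × 10^8 − 8.04600 × 10^8 ≈ -5.871 × 10^8 Å.

-5.871 × 10^8 Å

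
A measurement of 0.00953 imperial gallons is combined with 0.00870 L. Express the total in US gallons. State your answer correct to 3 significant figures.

0.0137 US gal

0.00953 imp gal = 0.0114451 US gal and 0.00870 L = 0.00229830 US gal.
0.0114451 + 0.00229830 ≈ 0.0137 US gal.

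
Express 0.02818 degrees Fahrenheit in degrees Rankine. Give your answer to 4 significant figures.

°R = °F + 459.67.
Applying the formula gives 459.7 °R.

459.7 °R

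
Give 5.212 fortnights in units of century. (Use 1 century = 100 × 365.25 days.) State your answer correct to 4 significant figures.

1 fortnight = 0.000383299 centuries.
So 5.212 × 0.000383299 ≈ 0.001998 century.

0.001998 century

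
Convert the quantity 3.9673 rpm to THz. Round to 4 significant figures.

6.612 × 10^-14 terahertz

1 rpm = 1.66667 × 10^-14 terahertz.
So 3.9673 × 1.66667 × 10^-14 ≈ 6.612 × 10^-14 THz.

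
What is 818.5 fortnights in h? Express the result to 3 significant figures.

275000 hours

1 fortnight = 336.000 h.
So 818.5 × 336.000 ≈ 275000 h.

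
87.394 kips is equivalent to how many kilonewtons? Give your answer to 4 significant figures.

388.7 kN

1 kip = 4.44822 kN.
Thus 87.394 × 4.44822 ≈ 388.7 kN.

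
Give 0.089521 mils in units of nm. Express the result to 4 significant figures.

2274 nm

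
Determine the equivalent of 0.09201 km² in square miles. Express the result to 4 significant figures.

1 km² = 0.386102 mi².
So 0.09201 × 0.386102 ≈ 0.03553 mi².

0.03553 mi²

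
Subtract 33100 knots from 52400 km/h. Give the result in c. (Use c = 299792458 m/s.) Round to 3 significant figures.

-8.25 × 10^-6 times the speed of light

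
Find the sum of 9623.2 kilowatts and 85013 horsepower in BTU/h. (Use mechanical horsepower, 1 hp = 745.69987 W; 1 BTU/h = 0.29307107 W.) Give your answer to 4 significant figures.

9623.2 kW = 3.28357e+7 BTU/h and 85013 hp = 2.16310e+8 BTU/h.
3.28357e+7 + 2.16310e+8 ≈ 2.491e+8 BTU/h.

2.491e+8 BTU/h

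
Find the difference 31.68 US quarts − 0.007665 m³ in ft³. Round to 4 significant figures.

31.68 US qt = 1.05875 ft³ and 0.007665 m³ = 0.270687 ft³.
1.05875 − 0.270687 ≈ 0.7881 ft³.

0.7881 ft³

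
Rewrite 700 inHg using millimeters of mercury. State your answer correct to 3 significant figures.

17800 mmHg

1 inch of mercury = 25.4000 mmHg.
Thus 700 × 25.4000 ≈ 17800 mmHg.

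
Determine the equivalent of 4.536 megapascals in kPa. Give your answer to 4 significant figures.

4536 kPa

1 megapascal = 1000.00 kilopascals.
Thus 4.536 × 1000.00 ≈ 4536 kPa.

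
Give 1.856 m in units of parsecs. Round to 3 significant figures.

6.01e-17 pc

1 m = 3.24078e-17 parsecs.
Then 1.856 × 3.24078e-17 ≈ 6.01e-17 pc.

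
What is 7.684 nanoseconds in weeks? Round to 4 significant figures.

1 ns = 1.65344 × 10^-15 weeks.
7.684 × 1.65344 × 10^-15 ≈ 1.271 × 10^-14 wk.

1.271 × 10^-14 weeks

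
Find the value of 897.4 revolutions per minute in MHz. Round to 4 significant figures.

1 revolution per minute = 1.66667 × 10^-8 MHz.
So 897.4 × 1.66667 × 10^-8 ≈ 1.496 × 10^-5 MHz.

1.496 × 10^-5 MHz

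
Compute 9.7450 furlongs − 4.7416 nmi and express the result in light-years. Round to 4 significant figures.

9.7450 furlong = 2.07213e-13 ly and 4.7416 nmi = 9.28199e-13 ly.
2.07213e-13 − 9.28199e-13 ≈ -7.210e-13 ly.

-7.210e-13 light-years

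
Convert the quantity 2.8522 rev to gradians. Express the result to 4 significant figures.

1 rev = 400.000 grad.
2.8522 × 400.000 ≈ 1141 grad.

1141 grad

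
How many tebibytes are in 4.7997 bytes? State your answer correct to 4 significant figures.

1 byte = 9.09495e-13 TiB.
Thus 4.7997 × 9.09495e-13 ≈ 4.365e-12 TiB.

4.365e-12 TiB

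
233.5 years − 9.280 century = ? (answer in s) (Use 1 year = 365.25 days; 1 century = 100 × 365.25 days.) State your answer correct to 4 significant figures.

233.5 yr = 7.36870e+9 s and 9.280 century = 2.92855e+10 s.
7.36870e+9 − 2.92855e+10 ≈ -2.192e+10 s.

-2.192e+10 s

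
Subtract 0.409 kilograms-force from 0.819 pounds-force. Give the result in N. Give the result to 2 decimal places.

0.819 lbf = 3.64309 N and 0.409 kgf = 4.01092 N.
3.64309 − 4.01092 ≈ -0.37 N.

-0.37 newtons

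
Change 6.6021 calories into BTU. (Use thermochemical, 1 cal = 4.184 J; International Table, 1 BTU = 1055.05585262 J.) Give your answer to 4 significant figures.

0.02618 BTU

1 cal = 0.00396567 BTU.
Then 6.6021 × 0.00396567 ≈ 0.02618 BTU.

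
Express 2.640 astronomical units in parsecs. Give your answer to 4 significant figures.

1.280 × 10^-5 pc

1 au = 4.84814 × 10^-6 parsecs.
2.640 × 4.84814 × 10^-6 ≈ 1.280 × 10^-5 pc.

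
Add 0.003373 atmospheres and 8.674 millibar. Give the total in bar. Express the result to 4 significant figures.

0.003373 atm = 0.00341769 bar and 8.674 mbar = 0.00867400 bar.
0.00341769 + 0.00867400 ≈ 0.01209 bar.

0.01209 bar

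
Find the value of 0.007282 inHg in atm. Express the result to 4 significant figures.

1 inch of mercury = 0.0334211 atm.
So 0.007282 × 0.0334211 ≈ 0.0002434 atm.

0.0002434 atm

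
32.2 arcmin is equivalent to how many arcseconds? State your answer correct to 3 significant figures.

1930 arcsec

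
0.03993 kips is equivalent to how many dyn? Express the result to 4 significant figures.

1.776e+7 dyn

1 kip = 4.44822e+8 dyn.
Then 0.03993 × 4.44822e+8 ≈ 1.776e+7 dyn.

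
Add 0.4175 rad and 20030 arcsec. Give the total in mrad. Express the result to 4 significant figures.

0.4175 rad = 417.500 mrad and 20030 arcsec = 97.1082 mrad.
417.500 + 97.1082 ≈ 514.6 mrad.

514.6 mrad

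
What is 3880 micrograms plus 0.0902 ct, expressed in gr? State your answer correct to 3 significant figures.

3880 μg = 0.0598776 gr and 0.0902 ct = 0.278400 gr.
0.0598776 + 0.278400 ≈ 0.338 gr.

0.338 gr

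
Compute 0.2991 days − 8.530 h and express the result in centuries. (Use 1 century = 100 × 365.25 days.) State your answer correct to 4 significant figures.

-1.542e-6 centuries

0.2991 d = 8.18891e-6 century and 8.530 h = 9.73078e-6 century.
8.18891e-6 − 9.73078e-6 ≈ -1.542e-6 century.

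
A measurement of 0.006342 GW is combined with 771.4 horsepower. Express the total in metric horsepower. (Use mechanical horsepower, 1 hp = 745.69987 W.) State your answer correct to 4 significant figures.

0.006342 GW = 8622.72 PS and 771.4 hp = 782.099 PS.
8622.72 + 782.099 ≈ 9405 PS.

9405 PS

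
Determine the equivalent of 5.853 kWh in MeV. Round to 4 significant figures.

1 kWh = 2.24694e+19 MeV.
So 5.853 × 2.24694e+19 ≈ 1.315e+20 MeV.

1.315e+20 MeV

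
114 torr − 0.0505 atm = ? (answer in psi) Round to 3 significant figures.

114 torr = 2.20439 psi and 0.0505 atm = 0.742145 psi.
2.20439 − 0.742145 ≈ 1.46 psi.

1.46 psi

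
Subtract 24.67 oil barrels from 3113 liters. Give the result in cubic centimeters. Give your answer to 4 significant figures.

-809200 cubic centimeters

3113 L = 3.11300 × 10^6 cm³ and 24.67 bbl = 3.92222 × 10^6 cm³.
3.11300 × 10^6 − 3.92222 × 10^6 ≈ -809200 cm³.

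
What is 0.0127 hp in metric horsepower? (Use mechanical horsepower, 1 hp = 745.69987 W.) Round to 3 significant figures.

1 hp = 1.01387 PS.
So 0.0127 × 1.01387 ≈ 0.0129 PS.

0.0129 PS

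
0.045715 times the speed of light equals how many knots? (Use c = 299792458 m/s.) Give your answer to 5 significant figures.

2.6640 × 10^7 kn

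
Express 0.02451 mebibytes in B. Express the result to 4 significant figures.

1 MiB = 1.04858e+6 B.
Then 0.02451 × 1.04858e+6 ≈ 25700 B.

25700 B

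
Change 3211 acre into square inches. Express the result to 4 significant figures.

2.014e+10 in²

1 acre = 6.27264e+6 in².
Thus 3211 × 6.27264e+6 ≈ 2.014e+10 in².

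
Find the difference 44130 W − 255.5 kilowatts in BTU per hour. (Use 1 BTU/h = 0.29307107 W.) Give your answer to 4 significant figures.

44130 W = 150578 BTU/h and 255.5 kW = 871802 BTU/h.
150578 − 871802 ≈ -721200 BTU/h.

-721200 BTU per hour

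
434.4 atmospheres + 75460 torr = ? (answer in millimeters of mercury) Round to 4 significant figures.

434.4 atm = 330144 mmHg and 75460 torr = 75460.0 mmHg.
330144 + 75460.0 ≈ 405600 mmHg.

405600 millimeters of mercury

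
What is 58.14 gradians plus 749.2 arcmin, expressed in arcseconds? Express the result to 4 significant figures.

58.14 grad = 188374 arcsec and 749.2 arcmin = 44952.0 arcsec.
188374 + 44952.0 ≈ 233300 arcsec.

233300 arcsec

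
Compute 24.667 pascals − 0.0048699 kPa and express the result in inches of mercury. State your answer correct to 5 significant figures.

0.0058461 inHg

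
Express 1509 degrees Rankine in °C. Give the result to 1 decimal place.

°R = (°C + 273.15) × 9/5.
Applying the formula gives 565.2 °C.

565.2 °C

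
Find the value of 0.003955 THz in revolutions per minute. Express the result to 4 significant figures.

2.373e+11 revolutions per minute

1 terahertz = 6.00000e+13 rpm.
Then 0.003955 × 6.00000e+13 ≈ 2.373e+11 rpm.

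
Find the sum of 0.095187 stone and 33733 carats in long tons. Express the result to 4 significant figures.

0.095187 st = 0.000594919 long ton and 33733 ct = 0.00664005 long ton.
0.000594919 + 0.00664005 ≈ 0.007235 long ton.

0.007235 long ton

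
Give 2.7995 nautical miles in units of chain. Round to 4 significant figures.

1 nmi = 92.0624 chain.
Then 2.7995 × 92.0624 ≈ 257.7 chain.

257.7 chain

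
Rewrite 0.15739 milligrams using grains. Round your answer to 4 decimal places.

0.0024 gr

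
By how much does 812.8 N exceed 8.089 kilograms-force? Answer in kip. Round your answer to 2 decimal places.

0.16 kips

812.8 N = 0.182725 kip and 8.089 kgf = 0.0178332 kip.
0.182725 − 0.0178332 ≈ 0.16 kip.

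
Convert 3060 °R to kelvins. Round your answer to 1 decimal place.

°R = K × 9/5.
Applying the formula gives 1700.0 K.

1700.0 kelvins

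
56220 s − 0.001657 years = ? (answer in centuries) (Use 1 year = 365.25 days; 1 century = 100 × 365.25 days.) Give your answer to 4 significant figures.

56220 s = 1.78150 × 10^-5 century and 0.001657 yr = 1.65700 × 10^-5 century.
1.78150 × 10^-5 − 1.65700 × 10^-5 ≈ 1.245 × 10^-6 century.

1.245 × 10^-6 century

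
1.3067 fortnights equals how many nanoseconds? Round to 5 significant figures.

1 fortnight = 1.20960 × 10^15 nanoseconds.
Thus 1.3067 × 1.20960 × 10^15 ≈ 1.5806 × 10^15 ns.

1.5806 × 10^15 nanoseconds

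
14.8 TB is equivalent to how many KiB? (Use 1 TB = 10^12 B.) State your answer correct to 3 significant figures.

1.45 × 10^10 kibibytes

1 terabyte = 9.765625 × 10^8 KiB.
So 14.8 × 9.765625 × 10^8 ≈ 1.45 × 10^10 KiB.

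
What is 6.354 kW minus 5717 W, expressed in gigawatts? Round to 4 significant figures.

6.370 × 10^-7 GW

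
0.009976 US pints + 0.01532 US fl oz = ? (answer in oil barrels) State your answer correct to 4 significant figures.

0.009976 US pt = 2.96905e-5 bbl and 0.01532 US fl oz = 2.84970e-6 bbl.
2.96905e-5 + 2.84970e-6 ≈ 3.254e-5 bbl.

3.254e-5 bbl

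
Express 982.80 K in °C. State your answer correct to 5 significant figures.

709.65 degrees Celsius

K = °C + 273.15.
Applying the formula gives 709.65 °C.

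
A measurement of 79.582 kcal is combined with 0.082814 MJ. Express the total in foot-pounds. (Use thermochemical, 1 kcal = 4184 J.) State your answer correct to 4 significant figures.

306700 foot-pounds

79.582 kcal = 245587 ft·lbf and 0.082814 MJ = 61080.5 ft·lbf.
245587 + 61080.5 ≈ 306700 ft·lbf.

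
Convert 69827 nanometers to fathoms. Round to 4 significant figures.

3.818e-5 fathom

1 nanometer = 5.46807e-10 fathoms.
Thus 69827 × 5.46807e-10 ≈ 3.818e-5 fathom.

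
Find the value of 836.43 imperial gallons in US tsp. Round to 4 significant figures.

771500 US tsp

1 imperial gallon = 922.330 US teaspoons.
Thus 836.43 × 922.330 ≈ 771500 US tsp.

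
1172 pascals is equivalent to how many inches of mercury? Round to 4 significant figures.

0.3461 inches of mercury

1 Pa = 0.000295300 inHg.
So 1172 × 0.000295300 ≈ 0.3461 inHg.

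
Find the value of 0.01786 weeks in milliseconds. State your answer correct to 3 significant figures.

1.08 × 10^7 ms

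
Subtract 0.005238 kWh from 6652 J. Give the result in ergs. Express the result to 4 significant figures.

-1.220e+11 erg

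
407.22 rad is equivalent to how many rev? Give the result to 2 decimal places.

1 rad = 0.159155 revolutions.
407.22 × 0.159155 ≈ 64.81 rev.

64.81 rev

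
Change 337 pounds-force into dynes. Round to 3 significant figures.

1.50 × 10^8 dynes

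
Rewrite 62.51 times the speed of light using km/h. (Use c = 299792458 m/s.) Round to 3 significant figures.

1 speed of light = 1.07925e+9 kilometers per hour.
Thus 62.51 × 1.07925e+9 ≈ 6.75e+10 km/h.

6.75e+10 kilometers per hour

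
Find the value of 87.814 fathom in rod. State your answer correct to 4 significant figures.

31.93 rod

1 fathom = 0.363636 rods.
87.814 × 0.363636 ≈ 31.93 rod.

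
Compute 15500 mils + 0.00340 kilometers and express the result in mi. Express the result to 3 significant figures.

0.00236 mi

15500 mil = 0.000244634 mi and 0.00340 km = 0.00211266 mi.
0.000244634 + 0.00211266 ≈ 0.00236 mi.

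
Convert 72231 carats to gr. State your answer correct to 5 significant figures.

1 carat = 3.08647 grains.
Then 72231 × 3.08647 ≈ 222940 gr.

222940 grains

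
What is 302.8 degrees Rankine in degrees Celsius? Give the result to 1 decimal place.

°R = (°C + 273.15) × 9/5.
Applying the formula gives -104.9 °C.

-104.9 °C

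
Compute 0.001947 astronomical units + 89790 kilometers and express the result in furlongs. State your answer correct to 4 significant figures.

1.894 × 10^6 furlong

0.001947 au = 1.44788 × 10^6 furlong and 89790 km = 446343 furlong.
1.44788 × 10^6 + 446343 ≈ 1.894 × 10^6 furlong.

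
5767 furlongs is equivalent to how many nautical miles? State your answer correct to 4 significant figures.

626.4 nautical miles

1 furlong = 0.108622 nautical miles.
Then 5767 × 0.108622 ≈ 626.4 nmi.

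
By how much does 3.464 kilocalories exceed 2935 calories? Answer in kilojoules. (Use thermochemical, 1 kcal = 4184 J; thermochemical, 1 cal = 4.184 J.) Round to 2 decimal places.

3.464 kcal = 14.4934 kJ and 2935 cal = 12.2800 kJ.
14.4934 − 12.2800 ≈ 2.21 kJ.

2.21 kJ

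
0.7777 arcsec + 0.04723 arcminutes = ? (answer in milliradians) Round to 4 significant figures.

0.01751 milliradians

0.7777 arcsec = 0.00377040 mrad and 0.04723 arcmin = 0.0137387 mrad.
0.00377040 + 0.0137387 ≈ 0.01751 mrad.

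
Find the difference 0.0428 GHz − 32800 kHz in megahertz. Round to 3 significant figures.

10.0 megahertz

0.0428 GHz = 42.8000 MHz and 32800 kHz = 32.8000 MHz.
42.8000 − 32.8000 ≈ 10.0 MHz.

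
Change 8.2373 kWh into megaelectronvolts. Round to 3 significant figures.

1.85 × 10^20 megaelectronvolts

1 kilowatt-hour = 2.24694 × 10^19 megaelectronvolts.
So 8.2373 × 2.24694 × 10^19 ≈ 1.85 × 10^20 MeV.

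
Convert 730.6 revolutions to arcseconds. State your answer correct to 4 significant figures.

1 revolution = 1.29600 × 10^6 arcseconds.
Then 730.6 × 1.29600 × 10^6 ≈ 9.469 × 10^8 arcsec.

9.469 × 10^8 arcsec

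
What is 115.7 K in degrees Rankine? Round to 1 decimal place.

208.3 °R

°R = K × 9/5.
Applying the formula gives 208.3 °R.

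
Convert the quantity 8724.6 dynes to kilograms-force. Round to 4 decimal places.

1 dyne = 1.01972e-6 kilograms-force.
Then 8724.6 × 1.01972e-6 ≈ 0.0089 kgf.

0.0089 kilograms-force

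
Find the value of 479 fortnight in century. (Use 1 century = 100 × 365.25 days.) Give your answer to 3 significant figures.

1 fortnight = 0.000383299 century.
Then 479 × 0.000383299 ≈ 0.184 century.

0.184 century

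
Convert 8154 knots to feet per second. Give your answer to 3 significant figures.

1 knot = 1.68781 ft/s.
8154 × 1.68781 ≈ 13800 ft/s.

13800 ft/s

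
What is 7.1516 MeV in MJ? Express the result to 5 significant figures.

1.1458e-18 megajoules

1 MeV = 1.60218e-19 megajoules.
7.1516 × 1.60218e-19 ≈ 1.1458e-18 MJ.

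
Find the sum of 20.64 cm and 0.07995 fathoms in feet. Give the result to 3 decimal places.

20.64 cm = 0.677165 ft and 0.07995 fathom = 0.479700 ft.
0.677165 + 0.479700 ≈ 1.157 ft.

1.157 ft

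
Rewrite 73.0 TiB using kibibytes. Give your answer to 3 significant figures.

1 tebibyte = 1.07374 × 10^9 kibibytes.
Thus 73.0 × 1.07374 × 10^9 ≈ 7.84 × 10^10 KiB.

7.84 × 10^10 KiB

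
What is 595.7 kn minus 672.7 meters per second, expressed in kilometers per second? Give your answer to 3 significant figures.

-0.366 km/s

595.7 kn = 0.306455 km/s and 672.7 m/s = 0.672700 km/s.
0.306455 − 0.672700 ≈ -0.366 km/s.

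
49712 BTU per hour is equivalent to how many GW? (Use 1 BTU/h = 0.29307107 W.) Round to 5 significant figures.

1.4569e-5 GW

1 BTU per hour = 2.93071e-10 gigawatts.
49712 × 2.93071e-10 ≈ 1.4569e-5 GW.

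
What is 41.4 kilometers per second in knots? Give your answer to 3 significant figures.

1 km/s = 1943.84 knots.
So 41.4 × 1943.84 ≈ 80500 kn.

80500 knots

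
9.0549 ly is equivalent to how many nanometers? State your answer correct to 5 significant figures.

8.5666e+25 nm

1 light-year = 9.46073e+24 nanometers.
So 9.0549 × 9.46073e+24 ≈ 8.5666e+25 nm.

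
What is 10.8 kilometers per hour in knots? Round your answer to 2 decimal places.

5.83 kn

1 km/h = 0.539957 kn.
10.8 × 0.539957 ≈ 5.83 kn.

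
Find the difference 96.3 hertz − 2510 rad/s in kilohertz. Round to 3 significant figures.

96.3 Hz = 0.0963000 kHz and 2510 rad/s = 0.399479 kHz.
0.0963000 − 0.399479 ≈ -0.303 kHz.

-0.303 kHz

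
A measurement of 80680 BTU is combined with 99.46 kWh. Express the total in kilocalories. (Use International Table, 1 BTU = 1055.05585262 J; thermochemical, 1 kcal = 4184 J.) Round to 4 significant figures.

105900 kcal

80680 BTU = 20344.6 kcal and 99.46 kWh = 85577.4 kcal.
20344.6 + 85577.4 ≈ 105900 kcal.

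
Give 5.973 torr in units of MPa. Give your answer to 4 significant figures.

0.0007963 MPa

1 torr = 0.000133322 MPa.
Then 5.973 × 0.000133322 ≈ 0.0007963 MPa.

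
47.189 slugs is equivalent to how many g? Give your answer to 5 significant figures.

1 slug = 14593.9 g.
Then 47.189 × 14593.9 ≈ 688670 g.

688670 grams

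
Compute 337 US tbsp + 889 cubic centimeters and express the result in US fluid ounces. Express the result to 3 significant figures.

199 US fl oz

337 US tbsp = 168.500 US fl oz and 889 cm³ = 30.0607 US fl oz.
168.500 + 30.0607 ≈ 199 US fl oz.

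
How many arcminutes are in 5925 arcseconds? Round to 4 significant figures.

98.75 arcmin

1 arcsecond = 0.0166667 arcmin.
So 5925 × 0.0166667 ≈ 98.75 arcmin.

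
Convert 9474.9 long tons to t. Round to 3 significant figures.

9630 metric tons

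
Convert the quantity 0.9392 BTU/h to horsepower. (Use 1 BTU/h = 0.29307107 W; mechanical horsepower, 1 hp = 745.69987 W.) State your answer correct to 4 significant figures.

0.0003691 hp

1 BTU per hour = 0.000393015 hp.
Thus 0.9392 × 0.000393015 ≈ 0.0003691 hp.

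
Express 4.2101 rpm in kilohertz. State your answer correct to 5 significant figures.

7.0168e-5 kilohertz

1 rpm = 1.66667e-5 kilohertz.
So 4.2101 × 1.66667e-5 ≈ 7.0168e-5 kHz.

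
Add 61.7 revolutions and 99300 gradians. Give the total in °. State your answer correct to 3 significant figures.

112000 °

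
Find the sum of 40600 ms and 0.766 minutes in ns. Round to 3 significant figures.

8.66 × 10^10 nanoseconds

40600 ms = 4.06000 × 10^10 ns and 0.766 min = 4.59600 × 10^10 ns.
4.06000 × 10^10 + 4.59600 × 10^10 ≈ 8.66 × 10^10 ns.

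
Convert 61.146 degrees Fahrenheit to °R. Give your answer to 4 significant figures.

520.8 °R

°R = °F + 459.67.
Applying the formula gives 520.8 °R.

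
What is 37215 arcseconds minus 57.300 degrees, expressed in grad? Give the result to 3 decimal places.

37215 arcsec = 11.4861 grad and 57.300 ° = 63.6667 grad.
11.4861 − 63.6667 ≈ -52.181 grad.

-52.181 grad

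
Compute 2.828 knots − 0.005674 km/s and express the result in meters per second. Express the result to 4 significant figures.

-4.219 m/s

2.828 kn = 1.45485 m/s and 0.005674 km/s = 5.67400 m/s.
1.45485 − 5.67400 ≈ -4.219 m/s.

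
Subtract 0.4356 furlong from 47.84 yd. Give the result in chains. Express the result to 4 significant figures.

47.84 yd = 2.17455 chain and 0.4356 furlong = 4.35600 chain.
2.17455 − 4.35600 ≈ -2.181 chain.

-2.181 chains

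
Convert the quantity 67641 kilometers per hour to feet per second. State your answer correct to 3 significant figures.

61600 feet per second

1 km/h = 0.911344 ft/s.
So 67641 × 0.911344 ≈ 61600 ft/s.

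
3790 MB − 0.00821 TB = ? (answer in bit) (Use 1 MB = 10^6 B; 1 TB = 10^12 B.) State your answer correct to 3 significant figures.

3790 MB = 3.03200 × 10^10 bit and 0.00821 TB = 6.56800 × 10^10 bit.
3.03200 × 10^10 − 6.56800 × 10^10 ≈ -3.54 × 10^10 bit.

-3.54 × 10^10 bits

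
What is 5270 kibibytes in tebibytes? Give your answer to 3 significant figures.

4.91 × 10^-6 tebibytes

1 kibibyte = 9.31323 × 10^-10 TiB.
So 5270 × 9.31323 × 10^-10 ≈ 4.91 × 10^-6 TiB.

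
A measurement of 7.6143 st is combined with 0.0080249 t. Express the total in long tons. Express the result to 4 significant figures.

7.6143 st = 0.0475894 long ton and 0.0080249 t = 0.00789816 long ton.
0.0475894 + 0.00789816 ≈ 0.05549 long ton.

0.05549 long tons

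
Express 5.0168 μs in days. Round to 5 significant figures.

5.8065e-11 d

1 μs = 1.15741e-11 days.
So 5.0168 × 1.15741e-11 ≈ 5.8065e-11 d.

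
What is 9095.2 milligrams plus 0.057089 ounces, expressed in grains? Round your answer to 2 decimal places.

165.34 gr

9095.2 mg = 140.360 gr and 0.057089 oz = 24.9764 gr.
140.360 + 24.9764 ≈ 165.34 gr.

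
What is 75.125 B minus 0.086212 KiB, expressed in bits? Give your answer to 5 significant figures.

75.125 B = 601.000 bit and 0.086212 KiB = 706.249 bit.
601.000 − 706.249 ≈ -105.25 bit.

-105.25 bit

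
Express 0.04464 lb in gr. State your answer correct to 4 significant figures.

1 pound = 7000.00 gr.
Then 0.04464 × 7000.00 ≈ 312.5 gr.

312.5 gr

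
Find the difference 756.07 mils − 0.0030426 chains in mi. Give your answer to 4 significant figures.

756.07 mil = 1.19329 × 10^-5 mi and 0.0030426 chain = 3.80325 × 10^-5 mi.
1.19329 × 10^-5 − 3.80325 × 10^-5 ≈ -2.610 × 10^-5 mi.

-2.610 × 10^-5 mi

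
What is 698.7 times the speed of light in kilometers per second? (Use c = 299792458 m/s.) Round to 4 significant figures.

2.095e+8 km/s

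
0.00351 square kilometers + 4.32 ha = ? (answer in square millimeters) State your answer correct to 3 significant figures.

4.67 × 10^10 mm²

0.00351 km² = 3.51000 × 10^9 mm² and 4.32 ha = 4.32000 × 10^10 mm².
3.51000 × 10^9 + 4.32000 × 10^10 ≈ 4.67 × 10^10 mm².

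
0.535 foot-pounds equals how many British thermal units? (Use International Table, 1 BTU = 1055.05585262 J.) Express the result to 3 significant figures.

0.000688 British thermal units

1 foot-pound = 0.00128507 BTU.
0.535 × 0.00128507 ≈ 0.000688 BTU.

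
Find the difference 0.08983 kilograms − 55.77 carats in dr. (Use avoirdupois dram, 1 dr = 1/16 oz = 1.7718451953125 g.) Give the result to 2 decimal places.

44.40 dr

0.08983 kg = 50.6986 dr and 55.77 ct = 6.29513 dr.
50.6986 − 6.29513 ≈ 44.40 dr.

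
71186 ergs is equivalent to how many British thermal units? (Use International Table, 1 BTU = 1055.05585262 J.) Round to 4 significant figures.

6.747e-6 BTU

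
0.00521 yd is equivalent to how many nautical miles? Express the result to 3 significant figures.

2.57 × 10^-6 nautical miles

1 yd = 0.000493737 nautical miles.
0.00521 × 0.000493737 ≈ 2.57 × 10^-6 nmi.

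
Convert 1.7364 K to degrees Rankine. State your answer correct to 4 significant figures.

3.126 °R

°R = K × 9/5.
Applying the formula gives 3.126 °R.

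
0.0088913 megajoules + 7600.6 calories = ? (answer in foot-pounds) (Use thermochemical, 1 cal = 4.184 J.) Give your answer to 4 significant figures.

0.0088913 MJ = 6557.89 ft·lbf and 7600.6 cal = 23455.1 ft·lbf.
6557.89 + 23455.1 ≈ 30010 ft·lbf.

30010 ft·lbf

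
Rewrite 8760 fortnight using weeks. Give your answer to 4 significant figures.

1 fortnight = 2.00000 wk.
Then 8760 × 2.00000 ≈ 17520 wk.

17520 weeks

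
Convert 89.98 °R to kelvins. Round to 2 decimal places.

49.99 K

°R = K × 9/5.
Applying the formula gives 49.99 K.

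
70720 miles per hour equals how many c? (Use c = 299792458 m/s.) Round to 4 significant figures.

0.0001055 c

1 mph = 1.49116 × 10^-9 c.
70720 × 1.49116 × 10^-9 ≈ 0.0001055 c.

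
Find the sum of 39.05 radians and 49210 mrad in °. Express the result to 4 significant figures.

39.05 rad = 2237.40 ° and 49210 mrad = 2819.53 °.
2237.40 + 2819.53 ≈ 5057 °.

5057 °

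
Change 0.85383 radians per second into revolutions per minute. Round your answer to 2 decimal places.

1 radian per second = 9.54930 revolutions per minute.
So 0.85383 × 9.54930 ≈ 8.15 rpm.

8.15 revolutions per minute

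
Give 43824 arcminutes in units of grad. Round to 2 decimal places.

1 arcmin = 0.01851852 gradians.
So 43824 × 0.01851852 ≈ 811.56 grad.

811.56 gradians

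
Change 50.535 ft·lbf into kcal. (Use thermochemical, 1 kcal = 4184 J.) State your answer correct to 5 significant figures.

0.016376 kcal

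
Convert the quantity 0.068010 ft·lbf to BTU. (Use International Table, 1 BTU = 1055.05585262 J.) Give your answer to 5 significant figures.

8.7397e-5 BTU

1 foot-pound = 0.001285067 BTU.
Then 0.068010 × 0.001285067 ≈ 8.7397e-5 BTU.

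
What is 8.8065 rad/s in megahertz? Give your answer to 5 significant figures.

1.4016 × 10^-6 MHz

1 radian per second = 1.59155 × 10^-7 MHz.
So 8.8065 × 1.59155 × 10^-7 ≈ 1.4016 × 10^-6 MHz.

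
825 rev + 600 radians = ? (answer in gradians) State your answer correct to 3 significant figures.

825 rev = 330000 grad and 600 rad = 38197.2 grad.
330000 + 38197.2 ≈ 368000 grad.

368000 grad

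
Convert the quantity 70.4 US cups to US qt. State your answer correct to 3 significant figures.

17.6 US quarts

1 US cup = 0.250000 US quarts.
70.4 × 0.250000 ≈ 17.6 US qt.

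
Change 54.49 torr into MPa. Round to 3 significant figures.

0.00726 megapascals

1 torr = 0.000133322 megapascals.
So 54.49 × 0.000133322 ≈ 0.00726 MPa.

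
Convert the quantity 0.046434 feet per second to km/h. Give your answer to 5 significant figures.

1 ft/s = 1.09728 kilometers per hour.
So 0.046434 × 1.09728 ≈ 0.050951 km/h.

0.050951 kilometers per hour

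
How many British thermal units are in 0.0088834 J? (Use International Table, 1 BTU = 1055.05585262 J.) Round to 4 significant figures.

8.420 × 10^-6 BTU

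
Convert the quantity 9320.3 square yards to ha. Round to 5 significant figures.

1 square yard = 8.36127 × 10^-5 ha.
Then 9320.3 × 8.36127 × 10^-5 ≈ 0.77930 ha.

0.77930 hectares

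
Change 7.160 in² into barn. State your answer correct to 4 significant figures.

1 square inch = 6.45160e+24 barn.
So 7.160 × 6.45160e+24 ≈ 4.619e+25 barn.

4.619e+25 barns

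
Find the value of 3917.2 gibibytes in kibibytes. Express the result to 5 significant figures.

1 GiB = 1.04858e+6 kibibytes.
Then 3917.2 × 1.04858e+6 ≈ 4.1075e+9 KiB.

4.1075e+9 KiB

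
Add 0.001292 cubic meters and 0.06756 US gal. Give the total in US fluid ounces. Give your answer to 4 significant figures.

0.001292 m³ = 43.6877 US fl oz and 0.06756 US gal = 8.64768 US fl oz.
43.6877 + 8.64768 ≈ 52.34 US fl oz.

52.34 US fl oz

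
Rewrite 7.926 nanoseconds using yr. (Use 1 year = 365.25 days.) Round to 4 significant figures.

2.512e-16 years

1 ns = 3.16881e-17 yr.
Thus 7.926 × 3.16881e-17 ≈ 2.512e-16 yr.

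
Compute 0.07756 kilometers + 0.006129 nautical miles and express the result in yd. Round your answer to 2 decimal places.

97.23 yd

0.07756 km = 84.8206 yd and 0.006129 nmi = 12.4135 yd.
84.8206 + 12.4135 ≈ 97.23 yd.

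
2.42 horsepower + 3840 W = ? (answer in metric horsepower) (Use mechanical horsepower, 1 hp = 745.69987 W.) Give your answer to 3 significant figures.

7.67 PS

2.42 hp = 2.45356 PS and 3840 W = 5.22095 PS.
2.45356 + 5.22095 ≈ 7.67 PS.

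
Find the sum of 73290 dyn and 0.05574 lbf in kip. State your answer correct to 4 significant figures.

73290 dyn = 0.000164762 kip and 0.05574 lbf = 5.57400 × 10^-5 kip.
0.000164762 + 5.57400 × 10^-5 ≈ 0.0002205 kip.

0.0002205 kips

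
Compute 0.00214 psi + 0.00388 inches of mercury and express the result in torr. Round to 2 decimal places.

0.21 torr

0.00214 psi = 0.110670 torr and 0.00388 inHg = 0.0985520 torr.
0.110670 + 0.0985520 ≈ 0.21 torr.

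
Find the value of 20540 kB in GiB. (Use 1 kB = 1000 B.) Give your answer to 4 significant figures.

1 kilobyte = 9.31323e-7 GiB.
Then 20540 × 9.31323e-7 ≈ 0.01913 GiB.

0.01913 GiB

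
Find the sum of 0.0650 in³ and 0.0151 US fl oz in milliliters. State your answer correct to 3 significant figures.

0.0650 in³ = 1.06516 mL and 0.0151 US fl oz = 0.446560 mL.
1.06516 + 0.446560 ≈ 1.51 mL.

1.51 mL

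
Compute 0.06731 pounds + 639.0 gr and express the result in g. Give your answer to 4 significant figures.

0.06731 lb = 30.5313 g and 639.0 gr = 41.4065 g.
30.5313 + 41.4065 ≈ 71.94 g.

71.94 grams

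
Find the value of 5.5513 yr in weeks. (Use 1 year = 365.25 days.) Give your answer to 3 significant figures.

290 weeks

1 yr = 52.1786 wk.
5.5513 × 52.1786 ≈ 290 wk.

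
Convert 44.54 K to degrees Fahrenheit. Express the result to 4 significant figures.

-379.5 °F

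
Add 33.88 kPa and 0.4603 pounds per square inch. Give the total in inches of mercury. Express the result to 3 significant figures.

33.88 kPa = 10.0048 inHg and 0.4603 psi = 0.937180 inHg.
10.0048 + 0.937180 ≈ 10.9 inHg.

10.9 inches of mercury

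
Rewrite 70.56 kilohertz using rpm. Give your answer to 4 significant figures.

4.234 × 10^6 revolutions per minute

1 kilohertz = 60000.0 rpm.
So 70.56 × 60000.0 ≈ 4.234 × 10^6 rpm.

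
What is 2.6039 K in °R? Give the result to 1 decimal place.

4.7 °R

°R = K × 9/5.
Applying the formula gives 4.7 °R.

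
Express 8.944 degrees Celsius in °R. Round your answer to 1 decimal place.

°R = (°C + 273.15) × 9/5.
Applying the formula gives 507.8 °R.

507.8 degrees Rankine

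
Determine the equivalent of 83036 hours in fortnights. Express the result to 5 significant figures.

247.13 fortnights

1 h = 0.00297619 fortnights.
83036 × 0.00297619 ≈ 247.13 fortnight.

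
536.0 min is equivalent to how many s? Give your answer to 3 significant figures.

1 minute = 60.0000 s.
Then 536.0 × 60.0000 ≈ 32200 s.

32200 s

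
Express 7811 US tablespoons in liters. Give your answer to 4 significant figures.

115.5 L

1 US tablespoon = 0.0147868 liters.
So 7811 × 0.0147868 ≈ 115.5 L.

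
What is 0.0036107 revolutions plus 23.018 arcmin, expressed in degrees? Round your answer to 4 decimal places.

1.6835 degrees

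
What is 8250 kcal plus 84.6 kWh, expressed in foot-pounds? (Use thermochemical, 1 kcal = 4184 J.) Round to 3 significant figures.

2.50e+8 foot-pounds

8250 kcal = 2.54592e+7 ft·lbf and 84.6 kWh = 2.24632e+8 ft·lbf.
2.54592e+7 + 2.24632e+8 ≈ 2.50e+8 ft·lbf.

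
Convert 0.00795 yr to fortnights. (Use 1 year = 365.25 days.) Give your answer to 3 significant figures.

0.207 fortnights

1 year = 26.0893 fortnight.
0.00795 × 26.0893 ≈ 0.207 fortnight.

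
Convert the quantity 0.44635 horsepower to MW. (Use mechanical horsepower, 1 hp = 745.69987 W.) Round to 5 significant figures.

0.00033284 MW

1 hp = 0.000745700 megawatts.
Then 0.44635 × 0.000745700 ≈ 0.00033284 MW.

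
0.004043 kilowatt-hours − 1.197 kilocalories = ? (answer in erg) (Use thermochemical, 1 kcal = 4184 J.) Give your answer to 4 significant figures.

9.547e+10 ergs

0.004043 kWh = 1.45548e+11 erg and 1.197 kcal = 5.00825e+10 erg.
1.45548e+11 − 5.00825e+10 ≈ 9.547e+10 erg.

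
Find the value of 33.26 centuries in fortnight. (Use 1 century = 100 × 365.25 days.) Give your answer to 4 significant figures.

86770 fortnight

1 century = 2608.93 fortnights.
Thus 33.26 × 2608.93 ≈ 86770 fortnight.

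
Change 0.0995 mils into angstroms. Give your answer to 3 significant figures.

1 mil = 254000 Å.
So 0.0995 × 254000 ≈ 25300 Å.

25300 Å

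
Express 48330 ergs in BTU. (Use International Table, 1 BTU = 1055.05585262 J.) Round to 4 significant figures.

4.581 × 10^-6 BTU

1 erg = 9.47817 × 10^-11 British thermal units.
Thus 48330 × 9.47817 × 10^-11 ≈ 4.581 × 10^-6 BTU.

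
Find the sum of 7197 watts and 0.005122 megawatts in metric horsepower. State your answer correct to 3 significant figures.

16.7 PS

7197 W = 9.78520 PS and 0.005122 MW = 6.96398 PS.
9.78520 + 6.96398 ≈ 16.7 PS.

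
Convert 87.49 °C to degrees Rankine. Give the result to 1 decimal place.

649.2 degrees Rankine

°R = (°C + 273.15) × 9/5.
Applying the formula gives 649.2 °R.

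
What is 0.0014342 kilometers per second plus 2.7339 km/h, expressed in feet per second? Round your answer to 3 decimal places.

0.0014342 km/s = 4.70538 ft/s and 2.7339 km/h = 2.49152 ft/s.
4.70538 + 2.49152 ≈ 7.197 ft/s.

7.197 feet per second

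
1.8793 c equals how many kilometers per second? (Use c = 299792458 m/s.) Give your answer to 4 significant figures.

563400 km/s

1 c = 299792 kilometers per second.
Thus 1.8793 × 299792 ≈ 563400 km/s.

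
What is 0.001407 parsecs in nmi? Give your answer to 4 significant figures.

1 pc = 1.66613e+13 nmi.
Then 0.001407 × 1.66613e+13 ≈ 2.344e+10 nmi.

2.344e+10 nmi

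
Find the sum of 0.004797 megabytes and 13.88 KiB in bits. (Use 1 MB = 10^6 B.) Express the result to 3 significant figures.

0.004797 MB = 38376.0 bit and 13.88 KiB = 113705 bit.
38376.0 + 113705 ≈ 152000 bit.

152000 bits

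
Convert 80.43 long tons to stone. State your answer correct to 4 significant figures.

12870 st

1 long ton = 160.000 st.
Thus 80.43 × 160.000 ≈ 12870 st.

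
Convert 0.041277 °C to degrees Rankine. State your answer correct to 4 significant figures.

491.7 °R

°R = (°C + 273.15) × 9/5.
Applying the formula gives 491.7 °R.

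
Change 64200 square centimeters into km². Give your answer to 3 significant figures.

6.42e-6 square kilometers

1 cm² = 1.00000e-10 square kilometers.
64200 × 1.00000e-10 ≈ 6.42e-6 km².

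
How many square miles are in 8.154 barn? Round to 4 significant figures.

3.148 × 10^-34 square miles

1 barn = 3.86102 × 10^-35 mi².
Then 8.154 × 3.86102 × 10^-35 ≈ 3.148 × 10^-34 mi².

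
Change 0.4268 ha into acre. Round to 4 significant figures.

1.055 acre

1 ha = 2.47105 acres.
Then 0.4268 × 2.47105 ≈ 1.055 acre.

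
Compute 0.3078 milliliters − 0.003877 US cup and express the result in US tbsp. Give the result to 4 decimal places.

-0.0412 US tablespoons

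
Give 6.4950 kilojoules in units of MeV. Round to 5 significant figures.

1 kJ = 6.24151 × 10^15 MeV.
Then 6.4950 × 6.24151 × 10^15 ≈ 4.0539 × 10^16 MeV.

4.0539 × 10^16 MeV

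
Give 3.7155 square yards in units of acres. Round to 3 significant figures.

0.000768 acre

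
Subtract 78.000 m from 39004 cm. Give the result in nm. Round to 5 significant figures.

3.1204 × 10^11 nanometers

39004 cm = 3.90040 × 10^11 nm and 78.000 m = 7.80000 × 10^10 nm.
3.90040 × 10^11 − 7.80000 × 10^10 ≈ 3.1204 × 10^11 nm.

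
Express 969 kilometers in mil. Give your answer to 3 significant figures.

1 kilometer = 3.93701e+7 mil.
So 969 × 3.93701e+7 ≈ 3.81e+10 mil.

3.81e+10 mil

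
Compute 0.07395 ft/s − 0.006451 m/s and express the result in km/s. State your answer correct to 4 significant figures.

0.07395 ft/s = 2.25400 × 10^-5 km/s and 0.006451 m/s = 6.45100 × 10^-6 km/s.
2.25400 × 10^-5 − 6.45100 × 10^-6 ≈ 1.609 × 10^-5 km/s.

1.609 × 10^-5 kilometers per second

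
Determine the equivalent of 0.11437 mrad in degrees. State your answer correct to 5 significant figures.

0.0065529 °

1 mrad = 0.0572958 °.
So 0.11437 × 0.0572958 ≈ 0.0065529 °.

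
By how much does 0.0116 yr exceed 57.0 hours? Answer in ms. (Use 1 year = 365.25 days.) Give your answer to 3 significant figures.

0.0116 yr = 3.66068 × 10^8 ms and 57.0 h = 2.05200 × 10^8 ms.
3.66068 × 10^8 − 2.05200 × 10^8 ≈ 1.61 × 10^8 ms.

1.61 × 10^8 ms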